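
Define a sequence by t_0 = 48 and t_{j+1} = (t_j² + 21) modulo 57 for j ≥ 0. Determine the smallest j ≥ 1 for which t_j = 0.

Computing terms: t_0 = 48; t_1 = 45; t_2 = 51; t_3 = 0; t_4 = 21; t_5 = 6; t_6 = 0.
Since t_6 = t_3 = 0, the sequence is eventually periodic: after a pre-period of length 3 it cycles with period 3.
The value 0 first appears (with j ≥ 1) at t_3.

3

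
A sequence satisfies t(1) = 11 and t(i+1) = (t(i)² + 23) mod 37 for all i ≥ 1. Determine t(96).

19

Listing terms: t(1) = 11,  t(2) = 33,  t(3) = 2,  t(4) = 27,  t(5) = 12,  t(6) = 19,  t(7) = 14,  t(8) = 34,  t(9) = 32,  t(10) = 11.
The sequence repeats with period 9.
(96 - 1) mod 9 = 5, so t(96) = t(6) = 19.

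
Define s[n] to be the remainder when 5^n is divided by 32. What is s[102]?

Computing terms: s[1] = 5,  s[2] = 25,  s[3] = 29,  s[4] = 17,  s[5] = 21,  s[6] = 9,  s[7] = 13,  s[8] = 1,  s[9] = 5.
The sequence repeats with period 8.
So s[102] = s[1 + ((102-1) mod 8)] = s[6] = 9.

9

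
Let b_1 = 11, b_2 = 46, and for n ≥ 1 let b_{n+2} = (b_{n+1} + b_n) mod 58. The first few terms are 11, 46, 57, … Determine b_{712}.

1

b_1 = 11, b_2 = 46, b_3 = 57, b_4 = 45, b_5 = 44, b_6 = 31, b_7 = 17, b_8 = 48, b_9 = 7, b_{10} = 55, b_{11} = 4, b_{12} = 1, b_{13} = 5, b_{14} = 6, b_{15} = 11, b_{16} = 17, b_{17} = 28, b_{18} = 45, b_{19} = 15, b_{20} = 2, b_{21} = 17, b_{22} = 19, b_{23} = 36, b_{24} = 55, b_{25} = 33, b_{26} = 30, b_{27} = 5, b_{28} = 35, b_{29} = 40, b_{30} = 17, b_{31} = 57, b_{32} = 16, b_{33} = 15, b_{34} = 31, b_{35} = 46, b_{36} = 19, b_{37} = 7, b_{38} = 26, b_{39} = 33, b_{40} = 1, b_{41} = 34, b_{42} = 35, b_{43} = 11, b_{44} = 46.
The sequence repeats with period 42.
(712 - 1) mod 42 = 39, so b_{712} = b_{40} = 1.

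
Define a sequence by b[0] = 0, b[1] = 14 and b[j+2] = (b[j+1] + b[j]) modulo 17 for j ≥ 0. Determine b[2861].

3

b[0] = 0; b[1] = 14; b[2] = 14; b[3] = 11; b[4] = 8; b[5] = 2; b[6] = 10; b[7] = 12; b[8] = 5; b[9] = 0; b[10] = 5; b[11] = 5; b[12] = 10; b[13] = 15; b[14] = 8; b[15] = 6; b[16] = 14; b[17] = 3; b[18] = 0; b[19] = 3; b[20] = 3; b[21] = 6; b[22] = 9; b[23] = 15; b[24] = 7; b[25] = 5; b[26] = 12; b[27] = 0; b[28] = 12; b[29] = 12; b[30] = 7; b[31] = 2; b[32] = 9; b[33] = 11; b[34] = 3; b[35] = 14; b[36] = 0; b[37] = 14.
Since (b[36], b[37]) = (b[0], b[1]) = (0, 14) (two consecutive terms determine the rest), the sequence is periodic with period 36.
(2861 - 0) mod 36 = 17, so b[2861] = b[17] = 3.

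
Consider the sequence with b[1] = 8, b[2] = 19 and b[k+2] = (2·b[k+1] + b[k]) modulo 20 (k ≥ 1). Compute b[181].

8

Computing terms: b[1] = 8; b[2] = 19; b[3] = 6; b[4] = 11; b[5] = 8; b[6] = 7; b[7] = 2; b[8] = 11; b[9] = 4; b[10] = 19; b[11] = 2; b[12] = 3; b[13] = 8; b[14] = 19.
Since (b[13], b[14]) = (b[1], b[2]) = (8, 19) (two consecutive terms determine the rest), the sequence is periodic with period 12.
(181 - 1) mod 12 = 0, so b[181] = b[1] = 8.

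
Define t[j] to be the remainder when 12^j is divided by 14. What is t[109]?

12

We have t[0] = 1; t[1] = 12; t[2] = 4; t[3] = 6; t[4] = 2; t[5] = 10; t[6] = 8; t[7] = 12.
Since t[7] = t[1] = 12, the sequence is eventually periodic: after a pre-period of length 1 it cycles with period 6.
For j ≥ 1, t[j] depends only on (j - 1) mod 6. (109 - 1) mod 6 = 0, so t[109] = t[1] = 12.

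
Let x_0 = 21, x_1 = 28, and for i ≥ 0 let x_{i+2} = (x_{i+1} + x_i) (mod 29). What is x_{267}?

x_0 = 21; x_1 = 28; x_2 = 20; x_3 = 19; x_4 = 10; x_5 = 0; x_6 = 10; x_7 = 10; x_8 = 20; x_9 = 1; x_{10} = 21; x_{11} = 22; x_{12} = 14; x_{13} = 7; x_{14} = 21; x_{15} = 28.
The sequence repeats with period 14.
(267 - 0) mod 14 = 1, so x_{267} = x_1 = 28.

28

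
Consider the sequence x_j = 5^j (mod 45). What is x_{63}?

x_0 = 1,  x_1 = 5,  x_2 = 25,  x_3 = 35,  x_4 = 40,  x_5 = 20,  x_6 = 10,  x_7 = 5.
Since x_7 = x_1 = 5, the sequence is eventually periodic: after a pre-period of length 1 it cycles with period 6.
For j ≥ 1, x_j depends only on (j - 1) mod 6. (63 - 1) mod 6 = 2, so x_{63} = x_3 = 35.

35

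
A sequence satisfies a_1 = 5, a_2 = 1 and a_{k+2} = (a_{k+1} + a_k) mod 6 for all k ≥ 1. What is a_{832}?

5

a_1 = 5, a_2 = 1, a_3 = 0, a_4 = 1, a_5 = 1, a_6 = 2, a_7 = 3, a_8 = 5, a_9 = 2, a_{10} = 1, a_{11} = 3, a_{12} = 4, a_{13} = 1, a_{14} = 5, a_{15} = 0, a_{16} = 5, a_{17} = 5, a_{18} = 4, a_{19} = 3, a_{20} = 1, a_{21} = 4, a_{22} = 5, a_{23} = 3, a_{24} = 2, a_{25} = 5, a_{26} = 1.
Since (a_{25}, a_{26}) = (a_1, a_2) = (5, 1) (two consecutive terms determine the rest), the sequence is periodic with period 24.
(832 - 1) mod 24 = 15, so a_{832} = a_{16} = 5.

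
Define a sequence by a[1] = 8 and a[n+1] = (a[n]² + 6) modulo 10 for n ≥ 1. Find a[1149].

6

We have a[1] = 8, a[2] = 0, a[3] = 6, a[4] = 2, a[5] = 0.
Since a[5] = a[2] = 0, the sequence is eventually periodic: after a pre-period of length 1 it cycles with period 3.
For n ≥ 2, a[n] depends only on (n - 2) mod 3. (1149 - 2) mod 3 = 1, so a[1149] = a[3] = 6.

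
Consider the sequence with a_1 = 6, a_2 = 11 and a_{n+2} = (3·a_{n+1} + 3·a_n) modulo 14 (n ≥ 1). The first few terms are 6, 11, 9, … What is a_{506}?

Computing terms: a_1 = 6; a_2 = 11; a_3 = 9; a_4 = 4; a_5 = 11; a_6 = 3; a_7 = 0; a_8 = 9; a_9 = 13; a_{10} = 10; a_{11} = 13; a_{12} = 13; a_{13} = 8; a_{14} = 7; a_{15} = 3; a_{16} = 2; a_{17} = 1; a_{18} = 9; a_{19} = 2; a_{20} = 5; a_{21} = 7; a_{22} = 8; a_{23} = 3; a_{24} = 5; a_{25} = 10; a_{26} = 3; a_{27} = 11; a_{28} = 0; a_{29} = 5; a_{30} = 1; a_{31} = 4; a_{32} = 1; a_{33} = 1; a_{34} = 6; a_{35} = 7; a_{36} = 11; a_{37} = 12; a_{38} = 13; a_{39} = 5; a_{40} = 12; a_{41} = 9; a_{42} = 7; a_{43} = 6; a_{44} = 11.
Since (a_{43}, a_{44}) = (a_1, a_2) = (6, 11) (two consecutive terms determine the rest), the sequence is periodic with period 42.
(506 - 1) mod 42 = 1, so a_{506} = a_2 = 11.

11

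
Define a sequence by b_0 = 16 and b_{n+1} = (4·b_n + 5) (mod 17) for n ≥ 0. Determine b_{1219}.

7

We have b_0 = 16, b_1 = 1, b_2 = 9, b_3 = 7, b_4 = 16.
Since b_4 = b_0 = 16, the sequence is periodic with period 4.
So b_{1219} = b_{0 + ((1219-0) mod 4)} = b_3 = 7.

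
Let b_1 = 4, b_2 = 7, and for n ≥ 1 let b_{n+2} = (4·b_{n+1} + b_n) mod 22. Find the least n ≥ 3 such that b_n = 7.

b_1 = 4,  b_2 = 7,  b_3 = 10,  b_4 = 3,  b_5 = 0,  b_6 = 3,  b_7 = 12,  b_8 = 7,  b_9 = 18,  b_{10} = 13,  b_{11} = 4,  b_{12} = 7.
The sequence repeats with period 10.
The value 7 first appears (with n ≥ 3) at b_8.

8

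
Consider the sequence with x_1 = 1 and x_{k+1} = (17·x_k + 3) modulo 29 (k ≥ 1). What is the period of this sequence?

x_1 = 1,  x_2 = 20,  x_3 = 24,  x_4 = 5,  x_5 = 1.
The sequence repeats with period 4.

4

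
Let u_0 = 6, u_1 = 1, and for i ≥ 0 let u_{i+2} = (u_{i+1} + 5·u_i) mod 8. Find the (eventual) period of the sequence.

Computing terms: u_0 = 6, u_1 = 1, u_2 = 7, u_3 = 4, u_4 = 7, u_5 = 3, u_6 = 6, u_7 = 5, u_8 = 3, u_9 = 4, u_{10} = 3, u_{11} = 7, u_{12} = 6, u_{13} = 1.
The sequence repeats with period 12.

12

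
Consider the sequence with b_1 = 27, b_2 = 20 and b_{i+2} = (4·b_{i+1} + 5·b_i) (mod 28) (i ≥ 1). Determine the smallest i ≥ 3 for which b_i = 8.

4

Computing terms: b_1 = 27; b_2 = 20; b_3 = 19; b_4 = 8; b_5 = 15; b_6 = 16; b_7 = 27; b_8 = 20.
Since (b_7, b_8) = (b_1, b_2) = (27, 20) (two consecutive terms determine the rest), the sequence is periodic with period 6.
The value 8 first appears (with i ≥ 3) at b_4.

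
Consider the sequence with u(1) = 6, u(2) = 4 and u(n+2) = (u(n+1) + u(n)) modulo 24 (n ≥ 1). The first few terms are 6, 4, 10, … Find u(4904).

Computing terms: u(1) = 6; u(2) = 4; u(3) = 10; u(4) = 14; u(5) = 0; u(6) = 14; u(7) = 14; u(8) = 4; u(9) = 18; u(10) = 22; u(11) = 16; u(12) = 14; u(13) = 6; u(14) = 20; u(15) = 2; u(16) = 22; u(17) = 0; u(18) = 22; u(19) = 22; u(20) = 20; u(21) = 18; u(22) = 14; u(23) = 8; u(24) = 22; u(25) = 6; u(26) = 4.
The sequence repeats with period 24.
(4904 - 1) mod 24 = 7, so u(4904) = u(8) = 4.

4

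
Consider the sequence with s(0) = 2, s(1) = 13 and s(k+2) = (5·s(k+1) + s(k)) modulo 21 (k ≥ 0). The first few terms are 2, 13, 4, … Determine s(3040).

s(0) = 2, s(1) = 13, s(2) = 4, s(3) = 12, s(4) = 1, s(5) = 17, s(6) = 2, s(7) = 6, s(8) = 11, s(9) = 19, s(10) = 1, s(11) = 3, s(12) = 16, s(13) = 20, s(14) = 11, s(15) = 12, s(16) = 8, s(17) = 10, s(18) = 16, s(19) = 6, s(20) = 4, s(21) = 5, s(22) = 8, s(23) = 3, s(24) = 2, s(25) = 13.
The sequence repeats with period 24.
So s(3040) = s(0 + ((3040-0) mod 24)) = s(16) = 8.

8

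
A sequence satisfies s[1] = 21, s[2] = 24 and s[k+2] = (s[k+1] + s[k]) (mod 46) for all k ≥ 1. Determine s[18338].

24

Computing terms: s[1] = 21, s[2] = 24, s[3] = 45, s[4] = 23, s[5] = 22, s[6] = 45, s[7] = 21, s[8] = 20, s[9] = 41, s[10] = 15, s[11] = 10, s[12] = 25, s[13] = 35, s[14] = 14, s[15] = 3, s[16] = 17, s[17] = 20, s[18] = 37, s[19] = 11, s[20] = 2, s[21] = 13, s[22] = 15, s[23] = 28, s[24] = 43, s[25] = 25, s[26] = 22, s[27] = 1, s[28] = 23, s[29] = 24, s[30] = 1, s[31] = 25, s[32] = 26, s[33] = 5, s[34] = 31, s[35] = 36, s[36] = 21, s[37] = 11, s[38] = 32, s[39] = 43, s[40] = 29, s[41] = 26, s[42] = 9, s[43] = 35, s[44] = 44, s[45] = 33, s[46] = 31, s[47] = 18, s[48] = 3, s[49] = 21, s[50] = 24.
The sequence repeats with period 48.
(18338 - 1) mod 48 = 1, so s[18338] = s[2] = 24.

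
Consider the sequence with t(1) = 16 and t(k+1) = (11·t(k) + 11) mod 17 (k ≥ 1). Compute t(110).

3

t(1) = 16; t(2) = 0; t(3) = 11; t(4) = 13; t(5) = 1; t(6) = 5; t(7) = 15; t(8) = 6; t(9) = 9; t(10) = 8; t(11) = 14; t(12) = 12; t(13) = 7; t(14) = 3; t(15) = 10; t(16) = 2; t(17) = 16.
The sequence repeats with period 16.
So t(110) = t(1 + ((110-1) mod 16)) = t(14) = 3.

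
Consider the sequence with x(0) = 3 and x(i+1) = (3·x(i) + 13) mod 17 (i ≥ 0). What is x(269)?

Computing terms: x(0) = 3, x(1) = 5, x(2) = 11, x(3) = 12, x(4) = 15, x(5) = 7, x(6) = 0, x(7) = 13, x(8) = 1, x(9) = 16, x(10) = 10, x(11) = 9, x(12) = 6, x(13) = 14, x(14) = 4, x(15) = 8, x(16) = 3.
Since x(16) = x(0) = 3, the sequence is periodic with period 16.
So x(269) = x(0 + ((269-0) mod 16)) = x(13) = 14.

14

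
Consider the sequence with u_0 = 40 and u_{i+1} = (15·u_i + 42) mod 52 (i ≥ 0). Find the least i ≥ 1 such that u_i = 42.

Listing terms: u_0 = 40, u_1 = 18, u_2 = 0, u_3 = 42, u_4 = 48, u_5 = 34, u_6 = 32, u_7 = 2, u_8 = 20, u_9 = 30, u_{10} = 24, u_{11} = 38, u_{12} = 40.
Since u_{12} = u_0 = 40, the sequence is periodic with period 12.
The value 42 first appears (with i ≥ 1) at u_3.

3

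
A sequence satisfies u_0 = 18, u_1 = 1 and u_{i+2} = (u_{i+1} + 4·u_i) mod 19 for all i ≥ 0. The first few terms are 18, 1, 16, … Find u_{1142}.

We have u_0 = 18, u_1 = 1, u_2 = 16, u_3 = 1, u_4 = 8, u_5 = 12, u_6 = 6, u_7 = 16, u_8 = 2, u_9 = 9, u_{10} = 17, u_{11} = 15, u_{12} = 7, u_{13} = 10, u_{14} = 0, u_{15} = 2, u_{16} = 2, u_{17} = 10, u_{18} = 18, u_{19} = 1.
The sequence repeats with period 18.
(1142 - 0) mod 18 = 8, so u_{1142} = u_8 = 2.

2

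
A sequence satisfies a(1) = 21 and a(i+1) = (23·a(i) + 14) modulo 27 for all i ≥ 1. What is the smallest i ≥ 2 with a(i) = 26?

Listing terms: a(1) = 21; a(2) = 11; a(3) = 24; a(4) = 26; a(5) = 18; a(6) = 23; a(7) = 3; a(8) = 2; a(9) = 6; a(10) = 17; a(11) = 0; a(12) = 14; a(13) = 12; a(14) = 20; a(15) = 15; a(16) = 8; a(17) = 9; a(18) = 5; a(19) = 21.
The sequence repeats with period 18.
The value 26 first appears (with i ≥ 2) at a(4).

4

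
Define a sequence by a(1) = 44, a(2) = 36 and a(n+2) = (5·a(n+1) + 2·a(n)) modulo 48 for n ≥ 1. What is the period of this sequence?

6

a(1) = 44,  a(2) = 36,  a(3) = 28,  a(4) = 20,  a(5) = 12,  a(6) = 4,  a(7) = 44,  a(8) = 36.
The sequence repeats with period 6.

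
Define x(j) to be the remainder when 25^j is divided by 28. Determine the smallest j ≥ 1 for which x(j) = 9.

2

x(0) = 1,  x(1) = 25,  x(2) = 9,  x(3) = 1.
The sequence repeats with period 3.
The value 9 first appears (with j ≥ 1) at x(2).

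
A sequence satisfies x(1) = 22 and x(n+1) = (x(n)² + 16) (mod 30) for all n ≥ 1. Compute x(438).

26

Listing terms: x(1) = 22; x(2) = 20; x(3) = 26; x(4) = 2; x(5) = 20.
Since x(5) = x(2) = 20, the sequence is eventually periodic: after a pre-period of length 1 it cycles with period 3.
For n ≥ 2, x(n) depends only on (n - 2) mod 3. (438 - 2) mod 3 = 1, so x(438) = x(3) = 26.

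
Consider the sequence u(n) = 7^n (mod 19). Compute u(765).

We have u(0) = 1,  u(1) = 7,  u(2) = 11,  u(3) = 1.
The sequence repeats with period 3.
So u(765) = u(0 + ((765-0) mod 3)) = u(0) = 1.

1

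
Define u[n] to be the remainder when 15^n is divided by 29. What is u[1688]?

23

u[0] = 1,  u[1] = 15,  u[2] = 22,  u[3] = 11,  u[4] = 20,  u[5] = 10,  u[6] = 5,  u[7] = 17,  u[8] = 23,  u[9] = 26,  u[10] = 13,  u[11] = 21,  u[12] = 25,  u[13] = 27,  u[14] = 28,  u[15] = 14,  u[16] = 7,  u[17] = 18,  u[18] = 9,  u[19] = 19,  u[20] = 24,  u[21] = 12,  u[22] = 6,  u[23] = 3,  u[24] = 16,  u[25] = 8,  u[26] = 4,  u[27] = 2,  u[28] = 1.
Since u[28] = u[0] = 1, the sequence is periodic with period 28.
So u[1688] = u[0 + ((1688-0) mod 28)] = u[8] = 23.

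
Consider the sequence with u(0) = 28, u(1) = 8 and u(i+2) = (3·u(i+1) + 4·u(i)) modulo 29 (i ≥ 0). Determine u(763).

Computing terms: u(0) = 28,  u(1) = 8,  u(2) = 20,  u(3) = 5,  u(4) = 8,  u(5) = 15,  u(6) = 19,  u(7) = 1,  u(8) = 21,  u(9) = 9,  u(10) = 24,  u(11) = 21,  u(12) = 14,  u(13) = 10,  u(14) = 28,  u(15) = 8.
The sequence repeats with period 14.
So u(763) = u(0 + ((763-0) mod 14)) = u(7) = 1.

1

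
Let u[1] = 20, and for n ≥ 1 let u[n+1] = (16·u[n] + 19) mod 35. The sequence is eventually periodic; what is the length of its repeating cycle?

u[1] = 20,  u[2] = 24,  u[3] = 18,  u[4] = 27,  u[5] = 31,  u[6] = 25,  u[7] = 34,  u[8] = 3,  u[9] = 32,  u[10] = 6,  u[11] = 10,  u[12] = 4,  u[13] = 13,  u[14] = 17,  u[15] = 11,  u[16] = 20.
The sequence repeats with period 15.

15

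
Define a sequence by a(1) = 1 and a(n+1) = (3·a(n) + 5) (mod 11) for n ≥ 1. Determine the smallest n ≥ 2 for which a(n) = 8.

Computing terms: a(1) = 1,  a(2) = 8,  a(3) = 7,  a(4) = 4,  a(5) = 6,  a(6) = 1.
Since a(6) = a(1) = 1, the sequence is periodic with period 5.
The value 8 first appears (with n ≥ 2) at a(2).

2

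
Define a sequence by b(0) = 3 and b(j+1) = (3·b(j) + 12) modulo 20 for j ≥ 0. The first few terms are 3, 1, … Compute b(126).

15

We have b(0) = 3,  b(1) = 1,  b(2) = 15,  b(3) = 17,  b(4) = 3.
Since b(4) = b(0) = 3, the sequence is periodic with period 4.
So b(126) = b(0 + ((126-0) mod 4)) = b(2) = 15.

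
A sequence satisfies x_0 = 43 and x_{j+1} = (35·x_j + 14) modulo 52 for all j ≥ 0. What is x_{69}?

43

We have x_0 = 43; x_1 = 11; x_2 = 35; x_3 = 43.
Since x_3 = x_0 = 43, the sequence is periodic with period 3.
(69 - 0) mod 3 = 0, so x_{69} = x_0 = 43.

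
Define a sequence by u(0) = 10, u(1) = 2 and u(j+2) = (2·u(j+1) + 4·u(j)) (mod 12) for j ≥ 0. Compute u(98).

8

u(0) = 10,  u(1) = 2,  u(2) = 8,  u(3) = 0,  u(4) = 8,  u(5) = 4,  u(6) = 4,  u(7) = 0,  u(8) = 4,  u(9) = 8,  u(10) = 8,  u(11) = 0.
Since (u(10), u(11)) = (u(2), u(3)) = (8, 0) (two consecutive terms determine the rest), the sequence is eventually periodic: after a pre-period of length 2 it cycles with period 8.
For j ≥ 2, u(j) depends only on (j - 2) mod 8. (98 - 2) mod 8 = 0, so u(98) = u(2) = 8.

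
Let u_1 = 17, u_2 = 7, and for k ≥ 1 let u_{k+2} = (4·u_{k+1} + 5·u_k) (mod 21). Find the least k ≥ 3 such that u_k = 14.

5

Listing terms: u_1 = 17,  u_2 = 7,  u_3 = 8,  u_4 = 4,  u_5 = 14,  u_6 = 13,  u_7 = 17,  u_8 = 7.
The sequence repeats with period 6.
The value 14 first appears (with k ≥ 3) at u_5.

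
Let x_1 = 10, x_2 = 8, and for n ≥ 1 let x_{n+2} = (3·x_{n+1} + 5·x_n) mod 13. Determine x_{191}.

1

We have x_1 = 10; x_2 = 8; x_3 = 9; x_4 = 2; x_5 = 12; x_6 = 7; x_7 = 3; x_8 = 5; x_9 = 4; x_{10} = 11; x_{11} = 1; x_{12} = 6; x_{13} = 10; x_{14} = 8.
The sequence repeats with period 12.
So x_{191} = x_{1 + ((191-1) mod 12)} = x_{11} = 1.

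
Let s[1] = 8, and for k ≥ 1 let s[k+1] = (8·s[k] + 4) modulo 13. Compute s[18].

3

s[1] = 8,  s[2] = 3,  s[3] = 2,  s[4] = 7,  s[5] = 8.
Since s[5] = s[1] = 8, the sequence is periodic with period 4.
So s[18] = s[1 + ((18-1) mod 4)] = s[2] = 3.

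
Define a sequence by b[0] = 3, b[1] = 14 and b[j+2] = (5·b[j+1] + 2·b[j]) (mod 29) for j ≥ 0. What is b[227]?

2

Listing terms: b[0] = 3, b[1] = 14, b[2] = 18, b[3] = 2, b[4] = 17, b[5] = 2, b[6] = 15, b[7] = 21, b[8] = 19, b[9] = 21, b[10] = 27, b[11] = 3, b[12] = 11, b[13] = 3, b[14] = 8, b[15] = 17, b[16] = 14, b[17] = 17, b[18] = 26, b[19] = 19, b[20] = 2, b[21] = 19, b[22] = 12, b[23] = 11, b[24] = 21, b[25] = 11, b[26] = 10, b[27] = 14, b[28] = 3, b[29] = 14.
Since (b[28], b[29]) = (b[0], b[1]) = (3, 14) (two consecutive terms determine the rest), the sequence is periodic with period 28.
(227 - 0) mod 28 = 3, so b[227] = b[3] = 2.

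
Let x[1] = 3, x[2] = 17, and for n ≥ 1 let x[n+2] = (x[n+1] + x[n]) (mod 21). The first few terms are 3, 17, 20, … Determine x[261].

x[1] = 3, x[2] = 17, x[3] = 20, x[4] = 16, x[5] = 15, x[6] = 10, x[7] = 4, x[8] = 14, x[9] = 18, x[10] = 11, x[11] = 8, x[12] = 19, x[13] = 6, x[14] = 4, x[15] = 10, x[16] = 14, x[17] = 3, x[18] = 17.
The sequence repeats with period 16.
So x[261] = x[1 + ((261-1) mod 16)] = x[5] = 15.

15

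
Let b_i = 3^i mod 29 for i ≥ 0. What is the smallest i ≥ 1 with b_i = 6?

Listing terms: b_0 = 1,  b_1 = 3,  b_2 = 9,  b_3 = 27,  b_4 = 23,  b_5 = 11,  b_6 = 4,  b_7 = 12,  b_8 = 7,  b_9 = 21,  b_{10} = 5,  b_{11} = 15,  b_{12} = 16,  b_{13} = 19,  b_{14} = 28,  b_{15} = 26,  b_{16} = 20,  b_{17} = 2,  b_{18} = 6,  b_{19} = 18,  b_{20} = 25,  b_{21} = 17,  b_{22} = 22,  b_{23} = 8,  b_{24} = 24,  b_{25} = 14,  b_{26} = 13,  b_{27} = 10,  b_{28} = 1.
Since b_{28} = b_0 = 1, the sequence is periodic with period 28.
The value 6 first appears (with i ≥ 1) at b_{18}.

18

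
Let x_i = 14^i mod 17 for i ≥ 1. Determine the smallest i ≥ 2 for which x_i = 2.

Computing terms: x_1 = 14, x_2 = 9, x_3 = 7, x_4 = 13, x_5 = 12, x_6 = 15, x_7 = 6, x_8 = 16, x_9 = 3, x_{10} = 8, x_{11} = 10, x_{12} = 4, x_{13} = 5, x_{14} = 2, x_{15} = 11, x_{16} = 1, x_{17} = 14.
Since x_{17} = x_1 = 14, the sequence is periodic with period 16.
The value 2 first appears (with i ≥ 2) at x_{14}.

14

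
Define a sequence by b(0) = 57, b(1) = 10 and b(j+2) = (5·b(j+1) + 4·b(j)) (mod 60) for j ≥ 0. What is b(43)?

Listing terms: b(0) = 57,  b(1) = 10,  b(2) = 38,  b(3) = 50,  b(4) = 42,  b(5) = 50,  b(6) = 58,  b(7) = 10,  b(8) = 42,  b(9) = 10,  b(10) = 38.
Since (b(9), b(10)) = (b(1), b(2)) = (10, 38) (two consecutive terms determine the rest), the sequence is eventually periodic: after a pre-period of length 1 it cycles with period 8.
For j ≥ 1, b(j) depends only on (j - 1) mod 8. (43 - 1) mod 8 = 2, so b(43) = b(3) = 50.

50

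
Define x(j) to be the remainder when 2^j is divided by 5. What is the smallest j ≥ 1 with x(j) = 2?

1

x(0) = 1; x(1) = 2; x(2) = 4; x(3) = 3; x(4) = 1.
Since x(4) = x(0) = 1, the sequence is periodic with period 4.
The value 2 first appears (with j ≥ 1) at x(1).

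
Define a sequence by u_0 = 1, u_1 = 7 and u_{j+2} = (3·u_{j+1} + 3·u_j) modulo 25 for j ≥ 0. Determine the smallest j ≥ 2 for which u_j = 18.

3

Computing terms: u_0 = 1; u_1 = 7; u_2 = 24; u_3 = 18; u_4 = 1; u_5 = 7.
The sequence repeats with period 4.
The value 18 first appears (with j ≥ 2) at u_3.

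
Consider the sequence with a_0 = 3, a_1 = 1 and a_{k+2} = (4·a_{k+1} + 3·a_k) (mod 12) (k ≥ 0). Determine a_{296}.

Computing terms: a_0 = 3; a_1 = 1; a_2 = 1; a_3 = 7; a_4 = 7; a_5 = 1; a_6 = 1.
Since (a_5, a_6) = (a_1, a_2) = (1, 1) (two consecutive terms determine the rest), the sequence is eventually periodic: after a pre-period of length 1 it cycles with period 4.
For k ≥ 1, a_k depends only on (k - 1) mod 4. (296 - 1) mod 4 = 3, so a_{296} = a_4 = 7.

7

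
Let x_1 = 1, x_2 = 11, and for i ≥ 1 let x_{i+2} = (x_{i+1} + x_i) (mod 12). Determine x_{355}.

9

We have x_1 = 1,  x_2 = 11,  x_3 = 0,  x_4 = 11,  x_5 = 11,  x_6 = 10,  x_7 = 9,  x_8 = 7,  x_9 = 4,  x_{10} = 11,  x_{11} = 3,  x_{12} = 2,  x_{13} = 5,  x_{14} = 7,  x_{15} = 0,  x_{16} = 7,  x_{17} = 7,  x_{18} = 2,  x_{19} = 9,  x_{20} = 11,  x_{21} = 8,  x_{22} = 7,  x_{23} = 3,  x_{24} = 10,  x_{25} = 1,  x_{26} = 11.
Since (x_{25}, x_{26}) = (x_1, x_2) = (1, 11) (two consecutive terms determine the rest), the sequence is periodic with period 24.
(355 - 1) mod 24 = 18, so x_{355} = x_{19} = 9.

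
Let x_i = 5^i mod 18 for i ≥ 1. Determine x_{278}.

x_1 = 5, x_2 = 7, x_3 = 17, x_4 = 13, x_5 = 11, x_6 = 1, x_7 = 5.
Since x_7 = x_1 = 5, the sequence is periodic with period 6.
So x_{278} = x_{1 + ((278-1) mod 6)} = x_2 = 7.

7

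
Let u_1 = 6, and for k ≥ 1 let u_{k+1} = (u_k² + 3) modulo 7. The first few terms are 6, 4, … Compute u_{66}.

Computing terms: u_1 = 6; u_2 = 4; u_3 = 5; u_4 = 0; u_5 = 3; u_6 = 5.
Since u_6 = u_3 = 5, the sequence is eventually periodic: after a pre-period of length 2 it cycles with period 3.
For k ≥ 3, u_k depends only on (k - 3) mod 3. (66 - 3) mod 3 = 0, so u_{66} = u_3 = 5.

5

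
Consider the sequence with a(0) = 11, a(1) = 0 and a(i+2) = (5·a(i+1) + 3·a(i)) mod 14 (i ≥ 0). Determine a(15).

a(0) = 11, a(1) = 0, a(2) = 5, a(3) = 11, a(4) = 0.
The sequence repeats with period 3.
So a(15) = a(0 + ((15-0) mod 3)) = a(0) = 11.

11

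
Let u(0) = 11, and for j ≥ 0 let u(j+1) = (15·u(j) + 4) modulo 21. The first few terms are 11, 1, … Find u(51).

Computing terms: u(0) = 11; u(1) = 1; u(2) = 19; u(3) = 16; u(4) = 13; u(5) = 10; u(6) = 7; u(7) = 4; u(8) = 1.
Since u(8) = u(1) = 1, the sequence is eventually periodic: after a pre-period of length 1 it cycles with period 7.
For j ≥ 1, u(j) depends only on (j - 1) mod 7. (51 - 1) mod 7 = 1, so u(51) = u(2) = 19.

19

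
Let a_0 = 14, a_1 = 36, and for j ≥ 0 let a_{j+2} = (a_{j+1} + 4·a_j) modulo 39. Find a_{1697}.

27

a_0 = 14,  a_1 = 36,  a_2 = 14,  a_3 = 2,  a_4 = 19,  a_5 = 27,  a_6 = 25,  a_7 = 16,  a_8 = 38,  a_9 = 24,  a_{10} = 20,  a_{11} = 38,  a_{12} = 1,  a_{13} = 36,  a_{14} = 1,  a_{15} = 28,  a_{16} = 32,  a_{17} = 27,  a_{18} = 38,  a_{19} = 29,  a_{20} = 25,  a_{21} = 24,  a_{22} = 7,  a_{23} = 25,  a_{24} = 14,  a_{25} = 36.
The sequence repeats with period 24.
So a_{1697} = a_{0 + ((1697-0) mod 24)} = a_{17} = 27.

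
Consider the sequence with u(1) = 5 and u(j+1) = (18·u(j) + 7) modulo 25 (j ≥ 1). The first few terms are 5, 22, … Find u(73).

We have u(1) = 5, u(2) = 22, u(3) = 3, u(4) = 11, u(5) = 5.
Since u(5) = u(1) = 5, the sequence is periodic with period 4.
So u(73) = u(1 + ((73-1) mod 4)) = u(1) = 5.

5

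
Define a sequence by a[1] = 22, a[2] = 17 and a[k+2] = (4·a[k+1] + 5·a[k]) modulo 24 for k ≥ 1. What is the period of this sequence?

We have a[1] = 22,  a[2] = 17,  a[3] = 10,  a[4] = 5,  a[5] = 22,  a[6] = 17.
Since (a[5], a[6]) = (a[1], a[2]) = (22, 17) (two consecutive terms determine the rest), the sequence is periodic with period 4.

4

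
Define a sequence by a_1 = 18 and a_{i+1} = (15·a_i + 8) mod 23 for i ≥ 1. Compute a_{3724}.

21

a_1 = 18; a_2 = 2; a_3 = 15; a_4 = 3; a_5 = 7; a_6 = 21; a_7 = 1; a_8 = 0; a_9 = 8; a_{10} = 13; a_{11} = 19; a_{12} = 17; a_{13} = 10; a_{14} = 20; a_{15} = 9; a_{16} = 5; a_{17} = 14; a_{18} = 11; a_{19} = 12; a_{20} = 4; a_{21} = 22; a_{22} = 16; a_{23} = 18.
Since a_{23} = a_1 = 18, the sequence is periodic with period 22.
(3724 - 1) mod 22 = 5, so a_{3724} = a_6 = 21.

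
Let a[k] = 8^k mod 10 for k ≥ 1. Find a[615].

a[1] = 8,  a[2] = 4,  a[3] = 2,  a[4] = 6,  a[5] = 8.
Since a[5] = a[1] = 8, the sequence is periodic with period 4.
So a[615] = a[1 + ((615-1) mod 4)] = a[3] = 2.

2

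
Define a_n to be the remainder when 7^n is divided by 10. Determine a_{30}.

a_0 = 1, a_1 = 7, a_2 = 9, a_3 = 3, a_4 = 1.
The sequence repeats with period 4.
So a_{30} = a_{0 + ((30-0) mod 4)} = a_2 = 9.

9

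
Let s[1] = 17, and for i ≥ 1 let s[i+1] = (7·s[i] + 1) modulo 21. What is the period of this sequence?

3

Listing terms: s[1] = 17,  s[2] = 15,  s[3] = 1,  s[4] = 8,  s[5] = 15.
Since s[5] = s[2] = 15, the sequence is eventually periodic: after a pre-period of length 1 it cycles with period 3.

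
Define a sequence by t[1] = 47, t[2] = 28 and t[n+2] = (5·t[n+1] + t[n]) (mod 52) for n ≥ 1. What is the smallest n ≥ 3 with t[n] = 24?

8

Listing terms: t[1] = 47; t[2] = 28; t[3] = 31; t[4] = 27; t[5] = 10; t[6] = 25; t[7] = 31; t[8] = 24; t[9] = 47; t[10] = 51; t[11] = 42; t[12] = 1; t[13] = 47; t[14] = 28.
Since (t[13], t[14]) = (t[1], t[2]) = (47, 28) (two consecutive terms determine the rest), the sequence is periodic with period 12.
The value 24 first appears (with n ≥ 3) at t[8].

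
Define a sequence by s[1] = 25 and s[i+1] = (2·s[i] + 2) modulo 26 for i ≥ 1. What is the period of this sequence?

12

We have s[1] = 25, s[2] = 0, s[3] = 2, s[4] = 6, s[5] = 14, s[6] = 4, s[7] = 10, s[8] = 22, s[9] = 20, s[10] = 16, s[11] = 8, s[12] = 18, s[13] = 12, s[14] = 0.
Since s[14] = s[2] = 0, the sequence is eventually periodic: after a pre-period of length 1 it cycles with period 12.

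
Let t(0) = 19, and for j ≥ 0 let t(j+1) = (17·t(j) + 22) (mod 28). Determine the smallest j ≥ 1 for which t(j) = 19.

We have t(0) = 19; t(1) = 9; t(2) = 7; t(3) = 1; t(4) = 11; t(5) = 13; t(6) = 19.
Since t(6) = t(0) = 19, the sequence is periodic with period 6.
The value 19 next appears (with j ≥ 1) at t(6).

6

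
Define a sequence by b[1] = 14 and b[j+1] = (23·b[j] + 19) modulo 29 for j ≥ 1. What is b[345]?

22

Listing terms: b[1] = 14,  b[2] = 22,  b[3] = 3,  b[4] = 1,  b[5] = 13,  b[6] = 28,  b[7] = 25,  b[8] = 14.
Since b[8] = b[1] = 14, the sequence is periodic with period 7.
So b[345] = b[1 + ((345-1) mod 7)] = b[2] = 22.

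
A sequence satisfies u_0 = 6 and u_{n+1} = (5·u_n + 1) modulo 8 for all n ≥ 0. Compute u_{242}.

4

u_0 = 6, u_1 = 7, u_2 = 4, u_3 = 5, u_4 = 2, u_5 = 3, u_6 = 0, u_7 = 1, u_8 = 6.
The sequence repeats with period 8.
So u_{242} = u_{0 + ((242-0) mod 8)} = u_2 = 4.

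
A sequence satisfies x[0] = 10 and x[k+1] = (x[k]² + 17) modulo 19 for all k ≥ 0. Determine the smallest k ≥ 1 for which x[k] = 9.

Listing terms: x[0] = 10; x[1] = 3; x[2] = 7; x[3] = 9; x[4] = 3.
Since x[4] = x[1] = 3, the sequence is eventually periodic: after a pre-period of length 1 it cycles with period 3.
The value 9 first appears (with k ≥ 1) at x[3].

3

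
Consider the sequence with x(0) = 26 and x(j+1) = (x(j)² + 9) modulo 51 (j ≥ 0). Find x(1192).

Listing terms: x(0) = 26,  x(1) = 22,  x(2) = 34,  x(3) = 43,  x(4) = 22.
Since x(4) = x(1) = 22, the sequence is eventually periodic: after a pre-period of length 1 it cycles with period 3.
For j ≥ 1, x(j) depends only on (j - 1) mod 3. (1192 - 1) mod 3 = 0, so x(1192) = x(1) = 22.

22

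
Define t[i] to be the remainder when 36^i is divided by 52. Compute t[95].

Listing terms: t[1] = 36; t[2] = 48; t[3] = 12; t[4] = 16; t[5] = 4; t[6] = 40; t[7] = 36.
The sequence repeats with period 6.
So t[95] = t[1 + ((95-1) mod 6)] = t[5] = 4.

4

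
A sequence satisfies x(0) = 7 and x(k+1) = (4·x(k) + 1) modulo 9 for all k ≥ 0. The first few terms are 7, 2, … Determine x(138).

x(0) = 7; x(1) = 2; x(2) = 0; x(3) = 1; x(4) = 5; x(5) = 3; x(6) = 4; x(7) = 8; x(8) = 6; x(9) = 7.
Since x(9) = x(0) = 7, the sequence is periodic with period 9.
(138 - 0) mod 9 = 3, so x(138) = x(3) = 1.

1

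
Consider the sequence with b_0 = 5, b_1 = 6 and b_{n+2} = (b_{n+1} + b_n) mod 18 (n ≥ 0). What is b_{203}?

17

b_0 = 5, b_1 = 6, b_2 = 11, b_3 = 17, b_4 = 10, b_5 = 9, b_6 = 1, b_7 = 10, b_8 = 11, b_9 = 3, b_{10} = 14, b_{11} = 17, b_{12} = 13, b_{13} = 12, b_{14} = 7, b_{15} = 1, b_{16} = 8, b_{17} = 9, b_{18} = 17, b_{19} = 8, b_{20} = 7, b_{21} = 15, b_{22} = 4, b_{23} = 1, b_{24} = 5, b_{25} = 6.
Since (b_{24}, b_{25}) = (b_0, b_1) = (5, 6) (two consecutive terms determine the rest), the sequence is periodic with period 24.
(203 - 0) mod 24 = 11, so b_{203} = b_{11} = 17.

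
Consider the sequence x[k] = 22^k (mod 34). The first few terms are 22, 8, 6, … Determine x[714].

x[1] = 22,  x[2] = 8,  x[3] = 6,  x[4] = 30,  x[5] = 14,  x[6] = 2,  x[7] = 10,  x[8] = 16,  x[9] = 12,  x[10] = 26,  x[11] = 28,  x[12] = 4,  x[13] = 20,  x[14] = 32,  x[15] = 24,  x[16] = 18,  x[17] = 22.
Since x[17] = x[1] = 22, the sequence is periodic with period 16.
(714 - 1) mod 16 = 9, so x[714] = x[10] = 26.

26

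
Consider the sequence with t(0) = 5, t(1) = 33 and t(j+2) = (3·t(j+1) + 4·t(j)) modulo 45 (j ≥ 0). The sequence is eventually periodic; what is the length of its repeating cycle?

t(0) = 5, t(1) = 33, t(2) = 29, t(3) = 39, t(4) = 8, t(5) = 0, t(6) = 32, t(7) = 6, t(8) = 11, t(9) = 12, t(10) = 35, t(11) = 18, t(12) = 14, t(13) = 24, t(14) = 38, t(15) = 30, t(16) = 17, t(17) = 36, t(18) = 41, t(19) = 42, t(20) = 20, t(21) = 3, t(22) = 44, t(23) = 9, t(24) = 23, t(25) = 15, t(26) = 2, t(27) = 21, t(28) = 26, t(29) = 27, t(30) = 5, t(31) = 33.
Since (t(30), t(31)) = (t(0), t(1)) = (5, 33) (two consecutive terms determine the rest), the sequence is periodic with period 30.

30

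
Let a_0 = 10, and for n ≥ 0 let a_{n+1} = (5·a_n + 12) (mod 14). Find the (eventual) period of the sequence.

a_0 = 10; a_1 = 6; a_2 = 0; a_3 = 12; a_4 = 2; a_5 = 8; a_6 = 10.
The sequence repeats with period 6.

6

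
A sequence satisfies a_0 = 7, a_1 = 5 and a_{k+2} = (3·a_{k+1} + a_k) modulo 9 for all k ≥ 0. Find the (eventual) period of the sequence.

We have a_0 = 7, a_1 = 5, a_2 = 4, a_3 = 8, a_4 = 1, a_5 = 2, a_6 = 7, a_7 = 5.
The sequence repeats with period 6.

6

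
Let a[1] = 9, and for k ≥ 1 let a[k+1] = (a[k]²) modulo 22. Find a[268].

Computing terms: a[1] = 9, a[2] = 15, a[3] = 5, a[4] = 3, a[5] = 9.
The sequence repeats with period 4.
So a[268] = a[1 + ((268-1) mod 4)] = a[4] = 3.

3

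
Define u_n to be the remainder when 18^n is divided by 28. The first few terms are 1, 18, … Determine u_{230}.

16

Listing terms: u_0 = 1, u_1 = 18, u_2 = 16, u_3 = 8, u_4 = 4, u_5 = 16.
Since u_5 = u_2 = 16, the sequence is eventually periodic: after a pre-period of length 2 it cycles with period 3.
For n ≥ 2, u_n depends only on (n - 2) mod 3. (230 - 2) mod 3 = 0, so u_{230} = u_2 = 16.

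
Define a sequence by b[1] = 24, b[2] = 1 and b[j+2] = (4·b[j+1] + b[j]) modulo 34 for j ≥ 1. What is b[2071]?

10

Computing terms: b[1] = 24; b[2] = 1; b[3] = 28; b[4] = 11; b[5] = 4; b[6] = 27; b[7] = 10; b[8] = 33; b[9] = 6; b[10] = 23; b[11] = 30; b[12] = 7; b[13] = 24; b[14] = 1.
Since (b[13], b[14]) = (b[1], b[2]) = (24, 1) (two consecutive terms determine the rest), the sequence is periodic with period 12.
(2071 - 1) mod 12 = 6, so b[2071] = b[7] = 10.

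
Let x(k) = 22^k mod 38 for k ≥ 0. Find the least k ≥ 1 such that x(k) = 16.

Computing terms: x(0) = 1,  x(1) = 22,  x(2) = 28,  x(3) = 8,  x(4) = 24,  x(5) = 34,  x(6) = 26,  x(7) = 2,  x(8) = 6,  x(9) = 18,  x(10) = 16,  x(11) = 10,  x(12) = 30,  x(13) = 14,  x(14) = 4,  x(15) = 12,  x(16) = 36,  x(17) = 32,  x(18) = 20,  x(19) = 22.
Since x(19) = x(1) = 22, the sequence is eventually periodic: after a pre-period of length 1 it cycles with period 18.
The value 16 first appears (with k ≥ 1) at x(10).

10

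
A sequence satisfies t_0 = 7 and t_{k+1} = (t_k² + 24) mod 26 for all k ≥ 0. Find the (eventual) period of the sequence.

3

t_0 = 7; t_1 = 21; t_2 = 23; t_3 = 7.
Since t_3 = t_0 = 7, the sequence is periodic with period 3.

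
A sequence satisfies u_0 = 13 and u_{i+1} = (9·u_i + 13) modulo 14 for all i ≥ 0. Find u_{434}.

7

We have u_0 = 13; u_1 = 4; u_2 = 7; u_3 = 6; u_4 = 11; u_5 = 0; u_6 = 13.
The sequence repeats with period 6.
(434 - 0) mod 6 = 2, so u_{434} = u_2 = 7.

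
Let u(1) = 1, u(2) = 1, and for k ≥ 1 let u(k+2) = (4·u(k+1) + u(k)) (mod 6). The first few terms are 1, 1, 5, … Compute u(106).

1

u(1) = 1,  u(2) = 1,  u(3) = 5,  u(4) = 3,  u(5) = 5,  u(6) = 5,  u(7) = 1,  u(8) = 3,  u(9) = 1,  u(10) = 1.
Since (u(9), u(10)) = (u(1), u(2)) = (1, 1) (two consecutive terms determine the rest), the sequence is periodic with period 8.
So u(106) = u(1 + ((106-1) mod 8)) = u(2) = 1.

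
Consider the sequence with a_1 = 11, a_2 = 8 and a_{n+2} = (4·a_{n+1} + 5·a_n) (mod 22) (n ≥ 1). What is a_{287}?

9

Listing terms: a_1 = 11, a_2 = 8, a_3 = 21, a_4 = 14, a_5 = 7, a_6 = 10, a_7 = 9, a_8 = 20, a_9 = 15, a_{10} = 6, a_{11} = 11, a_{12} = 8.
The sequence repeats with period 10.
So a_{287} = a_{1 + ((287-1) mod 10)} = a_7 = 9.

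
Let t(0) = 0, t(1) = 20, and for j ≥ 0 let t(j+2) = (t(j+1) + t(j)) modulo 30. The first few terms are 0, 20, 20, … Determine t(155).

We have t(0) = 0; t(1) = 20; t(2) = 20; t(3) = 10; t(4) = 0; t(5) = 10; t(6) = 10; t(7) = 20; t(8) = 0; t(9) = 20.
The sequence repeats with period 8.
(155 - 0) mod 8 = 3, so t(155) = t(3) = 10.

10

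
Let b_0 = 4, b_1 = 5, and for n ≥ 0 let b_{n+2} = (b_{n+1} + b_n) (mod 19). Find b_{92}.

9

We have b_0 = 4,  b_1 = 5,  b_2 = 9,  b_3 = 14,  b_4 = 4,  b_5 = 18,  b_6 = 3,  b_7 = 2,  b_8 = 5,  b_9 = 7,  b_{10} = 12,  b_{11} = 0,  b_{12} = 12,  b_{13} = 12,  b_{14} = 5,  b_{15} = 17,  b_{16} = 3,  b_{17} = 1,  b_{18} = 4,  b_{19} = 5.
The sequence repeats with period 18.
So b_{92} = b_{0 + ((92-0) mod 18)} = b_2 = 9.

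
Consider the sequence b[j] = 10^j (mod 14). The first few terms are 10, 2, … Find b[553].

We have b[1] = 10, b[2] = 2, b[3] = 6, b[4] = 4, b[5] = 12, b[6] = 8, b[7] = 10.
Since b[7] = b[1] = 10, the sequence is periodic with period 6.
(553 - 1) mod 6 = 0, so b[553] = b[1] = 10.

10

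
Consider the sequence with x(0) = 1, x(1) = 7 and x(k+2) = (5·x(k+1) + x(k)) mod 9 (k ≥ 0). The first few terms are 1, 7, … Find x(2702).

Computing terms: x(0) = 1,  x(1) = 7,  x(2) = 0,  x(3) = 7,  x(4) = 8,  x(5) = 2,  x(6) = 0,  x(7) = 2,  x(8) = 1,  x(9) = 7.
The sequence repeats with period 8.
(2702 - 0) mod 8 = 6, so x(2702) = x(6) = 0.

0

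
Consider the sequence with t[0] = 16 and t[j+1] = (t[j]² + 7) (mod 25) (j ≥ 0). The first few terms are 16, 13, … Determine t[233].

13

Listing terms: t[0] = 16, t[1] = 13, t[2] = 1, t[3] = 8, t[4] = 21, t[5] = 23, t[6] = 11, t[7] = 3, t[8] = 16.
Since t[8] = t[0] = 16, the sequence is periodic with period 8.
So t[233] = t[0 + ((233-0) mod 8)] = t[1] = 13.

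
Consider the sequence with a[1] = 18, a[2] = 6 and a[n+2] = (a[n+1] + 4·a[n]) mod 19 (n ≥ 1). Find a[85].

Listing terms: a[1] = 18; a[2] = 6; a[3] = 2; a[4] = 7; a[5] = 15; a[6] = 5; a[7] = 8; a[8] = 9; a[9] = 3; a[10] = 1; a[11] = 13; a[12] = 17; a[13] = 12; a[14] = 4; a[15] = 14; a[16] = 11; a[17] = 10; a[18] = 16; a[19] = 18; a[20] = 6.
The sequence repeats with period 18.
(85 - 1) mod 18 = 12, so a[85] = a[13] = 12.

12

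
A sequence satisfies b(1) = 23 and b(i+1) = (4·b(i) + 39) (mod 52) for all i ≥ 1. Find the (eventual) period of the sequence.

Computing terms: b(1) = 23,  b(2) = 27,  b(3) = 43,  b(4) = 3,  b(5) = 51,  b(6) = 35,  b(7) = 23.
The sequence repeats with period 6.

6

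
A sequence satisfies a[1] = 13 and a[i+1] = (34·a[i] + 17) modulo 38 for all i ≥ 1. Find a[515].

Computing terms: a[1] = 13; a[2] = 3; a[3] = 5; a[4] = 35; a[5] = 29; a[6] = 15; a[7] = 33; a[8] = 37; a[9] = 21; a[10] = 9; a[11] = 19; a[12] = 17; a[13] = 25; a[14] = 31; a[15] = 7; a[16] = 27; a[17] = 23; a[18] = 1; a[19] = 13.
The sequence repeats with period 18.
(515 - 1) mod 18 = 10, so a[515] = a[11] = 19.

19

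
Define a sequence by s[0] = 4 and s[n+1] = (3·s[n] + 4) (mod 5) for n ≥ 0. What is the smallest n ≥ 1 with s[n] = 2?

We have s[0] = 4, s[1] = 1, s[2] = 2, s[3] = 0, s[4] = 4.
Since s[4] = s[0] = 4, the sequence is periodic with period 4.
The value 2 first appears (with n ≥ 1) at s[2].

2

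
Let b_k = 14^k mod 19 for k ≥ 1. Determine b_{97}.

Listing terms: b_1 = 14; b_2 = 6; b_3 = 8; b_4 = 17; b_5 = 10; b_6 = 7; b_7 = 3; b_8 = 4; b_9 = 18; b_{10} = 5; b_{11} = 13; b_{12} = 11; b_{13} = 2; b_{14} = 9; b_{15} = 12; b_{16} = 16; b_{17} = 15; b_{18} = 1; b_{19} = 14.
Since b_{19} = b_1 = 14, the sequence is periodic with period 18.
(97 - 1) mod 18 = 6, so b_{97} = b_7 = 3.

3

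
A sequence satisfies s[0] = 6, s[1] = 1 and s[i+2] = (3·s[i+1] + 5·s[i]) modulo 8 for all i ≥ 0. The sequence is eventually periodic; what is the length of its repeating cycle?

12

Computing terms: s[0] = 6; s[1] = 1; s[2] = 1; s[3] = 0; s[4] = 5; s[5] = 7; s[6] = 6; s[7] = 5; s[8] = 5; s[9] = 0; s[10] = 1; s[11] = 3; s[12] = 6; s[13] = 1.
The sequence repeats with period 12.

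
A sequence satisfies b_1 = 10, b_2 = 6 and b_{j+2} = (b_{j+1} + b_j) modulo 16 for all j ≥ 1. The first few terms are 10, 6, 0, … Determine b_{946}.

Listing terms: b_1 = 10,  b_2 = 6,  b_3 = 0,  b_4 = 6,  b_5 = 6,  b_6 = 12,  b_7 = 2,  b_8 = 14,  b_9 = 0,  b_{10} = 14,  b_{11} = 14,  b_{12} = 12,  b_{13} = 10,  b_{14} = 6.
Since (b_{13}, b_{14}) = (b_1, b_2) = (10, 6) (two consecutive terms determine the rest), the sequence is periodic with period 12.
(946 - 1) mod 12 = 9, so b_{946} = b_{10} = 14.

14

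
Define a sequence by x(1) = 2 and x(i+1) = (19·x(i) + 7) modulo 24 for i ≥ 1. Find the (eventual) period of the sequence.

12

Listing terms: x(1) = 2; x(2) = 21; x(3) = 22; x(4) = 17; x(5) = 18; x(6) = 13; x(7) = 14; x(8) = 9; x(9) = 10; x(10) = 5; x(11) = 6; x(12) = 1; x(13) = 2.
Since x(13) = x(1) = 2, the sequence is periodic with period 12.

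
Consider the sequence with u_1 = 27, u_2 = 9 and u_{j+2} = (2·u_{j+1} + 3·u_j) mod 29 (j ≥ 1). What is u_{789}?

u_1 = 27; u_2 = 9; u_3 = 12; u_4 = 22; u_5 = 22; u_6 = 23; u_7 = 25; u_8 = 3; u_9 = 23; u_{10} = 26; u_{11} = 5; u_{12} = 1; u_{13} = 17; u_{14} = 8; u_{15} = 9; u_{16} = 13; u_{17} = 24; u_{18} = 0; u_{19} = 14; u_{20} = 28; u_{21} = 11; u_{22} = 19; u_{23} = 13; u_{24} = 25; u_{25} = 2; u_{26} = 21; u_{27} = 19; u_{28} = 14; u_{29} = 27; u_{30} = 9.
Since (u_{29}, u_{30}) = (u_1, u_2) = (27, 9) (two consecutive terms determine the rest), the sequence is periodic with period 28.
(789 - 1) mod 28 = 4, so u_{789} = u_5 = 22.

22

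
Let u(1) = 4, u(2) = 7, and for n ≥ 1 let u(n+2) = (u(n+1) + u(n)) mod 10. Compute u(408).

3

Computing terms: u(1) = 4,  u(2) = 7,  u(3) = 1,  u(4) = 8,  u(5) = 9,  u(6) = 7,  u(7) = 6,  u(8) = 3,  u(9) = 9,  u(10) = 2,  u(11) = 1,  u(12) = 3,  u(13) = 4,  u(14) = 7.
Since (u(13), u(14)) = (u(1), u(2)) = (4, 7) (two consecutive terms determine the rest), the sequence is periodic with period 12.
So u(408) = u(1 + ((408-1) mod 12)) = u(12) = 3.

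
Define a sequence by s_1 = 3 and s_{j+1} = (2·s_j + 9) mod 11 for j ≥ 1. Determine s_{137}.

s_1 = 3; s_2 = 4; s_3 = 6; s_4 = 10; s_5 = 7; s_6 = 1; s_7 = 0; s_8 = 9; s_9 = 5; s_{10} = 8; s_{11} = 3.
Since s_{11} = s_1 = 3, the sequence is periodic with period 10.
So s_{137} = s_{1 + ((137-1) mod 10)} = s_7 = 0.

0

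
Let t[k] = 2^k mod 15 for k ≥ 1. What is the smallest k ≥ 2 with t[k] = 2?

5

Listing terms: t[1] = 2; t[2] = 4; t[3] = 8; t[4] = 1; t[5] = 2.
The sequence repeats with period 4.
The value 2 next appears (with k ≥ 2) at t[5].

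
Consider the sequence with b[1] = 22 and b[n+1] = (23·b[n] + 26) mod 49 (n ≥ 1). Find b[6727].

Computing terms: b[1] = 22, b[2] = 42, b[3] = 12, b[4] = 8, b[5] = 14, b[6] = 5, b[7] = 43, b[8] = 35, b[9] = 47, b[10] = 29, b[11] = 7, b[12] = 40, b[13] = 15, b[14] = 28, b[15] = 33, b[16] = 1, b[17] = 0, b[18] = 26, b[19] = 36, b[20] = 21, b[21] = 19, b[22] = 22.
The sequence repeats with period 21.
(6727 - 1) mod 21 = 6, so b[6727] = b[7] = 43.

43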